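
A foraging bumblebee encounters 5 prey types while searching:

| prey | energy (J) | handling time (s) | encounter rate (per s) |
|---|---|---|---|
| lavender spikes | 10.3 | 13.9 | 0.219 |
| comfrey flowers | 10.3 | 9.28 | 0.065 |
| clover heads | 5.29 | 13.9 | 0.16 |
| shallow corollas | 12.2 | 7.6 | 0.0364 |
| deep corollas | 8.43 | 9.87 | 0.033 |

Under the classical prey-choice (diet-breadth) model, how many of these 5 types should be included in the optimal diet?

E/h in descending order: shallow corollas 1.61, comfrey flowers 1.11, deep corollas 0.854, lavender spikes 0.741, clover heads 0.381 J/s. The optimal diet is the largest prefix of this list for which every included type satisfies E_i/h_i > R on the types above it.
Rate on top 1: 0.3479. comfrey flowers: 1.11 > 0.3479 → include.
Rate on top 2: 0.5924. deep corollas: 0.854 > 0.5924 → include.
Rate on top 3: 0.631. lavender spikes: 0.741 > 0.631 → include.
Rate on top 4: 0.6948. clover heads: 0.381 < 0.6948 → exclude; stop.
Optimal diet: shallow corollas, comfrey flowers, deep corollas, lavender spikes — 4 of 5 types.

4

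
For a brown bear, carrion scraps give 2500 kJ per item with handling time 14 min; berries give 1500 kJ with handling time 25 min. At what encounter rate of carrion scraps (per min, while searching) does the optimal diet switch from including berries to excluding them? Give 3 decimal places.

The zero-one rule: include berries iff E₂/h₂ > λE₁/(1+λh₁). Equality gives the switch point.
λE₁h₂ = E₂ + λE₂h₁ ⇒ λ = E₂/(E₁h₂ − E₂h₁) = 1500/(6.25e+04 − 2.1e+04) = 0.03614 per min.

0.036 per min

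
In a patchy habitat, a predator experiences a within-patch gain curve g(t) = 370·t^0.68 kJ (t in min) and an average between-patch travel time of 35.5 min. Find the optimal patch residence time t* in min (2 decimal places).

Maximise g(t)/(T+t): set derivative to zero → g'(t)(T+t) = g(t).
g'(t) = 0.68·370·t^-0.32. Setting 0.68·370·t^-0.32 = 370·t^0.68/(35.5+t) gives 0.68(35.5+t) = t, so 0.32·t = 0.68×35.5.
t* = 0.68×35.5/0.32 = 75.44 min.

75.44 min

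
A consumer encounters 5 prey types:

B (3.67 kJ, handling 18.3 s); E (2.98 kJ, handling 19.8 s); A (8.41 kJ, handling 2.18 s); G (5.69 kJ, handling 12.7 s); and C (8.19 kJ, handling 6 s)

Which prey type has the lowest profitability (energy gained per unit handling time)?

Profitability E/h (kJ/s): B = 3.67/18.3 = 0.201, E = 2.98/19.8 = 0.151, A = 8.41/2.18 = 3.86, G = 5.69/12.7 = 0.448, C = 8.19/6 = 1.36.
Ranked: A > C > G > B > E.

E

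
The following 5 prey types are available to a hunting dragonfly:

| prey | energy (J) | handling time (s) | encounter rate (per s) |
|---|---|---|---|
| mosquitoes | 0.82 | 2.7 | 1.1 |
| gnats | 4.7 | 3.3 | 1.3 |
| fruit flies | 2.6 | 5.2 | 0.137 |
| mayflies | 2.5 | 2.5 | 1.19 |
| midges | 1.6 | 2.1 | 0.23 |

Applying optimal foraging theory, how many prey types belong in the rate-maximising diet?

1

Profitabilities (E/h, J/s): gnats 1.42, mayflies 1, midges 0.762, fruit flies 0.5, mosquitoes 0.304. Add prey in this order while the next type's profitability exceeds the intake rate on those already taken.
Rate on top 1: 1.155. mayflies: 1 < 1.155 → exclude; stop.
Optimal diet: gnats — 1 of 5 types.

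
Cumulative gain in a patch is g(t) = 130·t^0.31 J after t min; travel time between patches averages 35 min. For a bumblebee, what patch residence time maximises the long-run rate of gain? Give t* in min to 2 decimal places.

15.72 min

Maximise g(t)/(T+t): set derivative to zero → g'(t)(T+t) = g(t).
g'(t) = 0.31·130·t^-0.69. Setting 0.31·130·t^-0.69 = 130·t^0.31/(35+t) gives 0.31(35+t) = t, so 0.69·t = 0.31×35.
t* = 0.31×35/0.69 = 15.72 min.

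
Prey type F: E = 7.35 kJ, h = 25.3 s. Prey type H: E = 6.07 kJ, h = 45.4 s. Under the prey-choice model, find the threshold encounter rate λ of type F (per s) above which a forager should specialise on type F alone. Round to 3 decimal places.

The zero-one rule: include type H iff E₂/h₂ > λE₁/(1+λh₁). Equality gives the switch point.
λE₁h₂ = E₂ + λE₂h₁ ⇒ λ = E₂/(E₁h₂ − E₂h₁) = 6.07/(333.7 − 153.6) = 0.0337 per s.

0.034 per s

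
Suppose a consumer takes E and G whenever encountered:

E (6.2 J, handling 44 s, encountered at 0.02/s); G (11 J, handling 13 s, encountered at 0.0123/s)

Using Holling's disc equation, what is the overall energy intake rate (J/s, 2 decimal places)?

R = (0.02×6.2 + 0.0123×11) / (1 + 0.02×44 + 0.0123×13) = 0.2593/2.04 = 0.1271 J/s.

0.13 J/s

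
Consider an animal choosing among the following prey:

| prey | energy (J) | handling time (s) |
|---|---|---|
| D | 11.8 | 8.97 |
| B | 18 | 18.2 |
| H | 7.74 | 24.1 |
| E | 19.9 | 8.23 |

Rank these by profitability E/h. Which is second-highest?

In descending order of E/h:
E: 19.9/8.23 = 2.42 J/s
D: 11.8/8.97 = 1.32 J/s
B: 18/18.2 = 0.989 J/s
H: 7.74/24.1 = 0.321 J/s

D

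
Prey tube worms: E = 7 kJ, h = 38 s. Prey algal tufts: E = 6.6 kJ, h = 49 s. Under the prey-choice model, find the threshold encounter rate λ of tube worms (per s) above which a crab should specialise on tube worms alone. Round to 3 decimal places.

The zero-one rule: include algal tufts iff E₂/h₂ > λE₁/(1+λh₁). Equality gives the switch point.
λE₁h₂ = E₂ + λE₂h₁ ⇒ λ = E₂/(E₁h₂ − E₂h₁) = 6.6/(343 − 250.8) = 0.07158 per s.

0.072 per s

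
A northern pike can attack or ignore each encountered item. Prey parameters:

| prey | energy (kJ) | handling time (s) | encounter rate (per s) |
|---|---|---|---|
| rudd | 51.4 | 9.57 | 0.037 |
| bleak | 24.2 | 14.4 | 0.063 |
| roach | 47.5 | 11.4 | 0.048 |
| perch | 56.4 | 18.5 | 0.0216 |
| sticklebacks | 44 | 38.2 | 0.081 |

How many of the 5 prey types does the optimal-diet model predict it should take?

E/h in descending order: rudd 5.37, roach 4.17, perch 3.05, bleak 1.68, sticklebacks 1.15 kJ/s. The optimal diet is the largest prefix of this list for which every included type satisfies E_i/h_i > R on the types above it.
Rate on top 1: 1.404. roach: 4.17 > 1.404 → include.
Rate on top 2: 2.199. perch: 3.05 > 2.199 → include.
Rate on top 3: 2.347. bleak: 1.68 < 2.347 → exclude; stop.
Optimal diet: rudd, roach, perch — 3 of 5 types.

3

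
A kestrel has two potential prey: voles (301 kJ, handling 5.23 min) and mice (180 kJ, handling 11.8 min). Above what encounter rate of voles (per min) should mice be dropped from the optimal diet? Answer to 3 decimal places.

At the threshold, the rate on voles alone equals the profitability of mice: λ·301/(1 + λ·5.23) = 180/11.8 = 15.25.
Rearranging, λ(301 − 15.25×5.23) = 15.25, so λ = 15.25/221.2 = 0.06895 per min.

0.069 per min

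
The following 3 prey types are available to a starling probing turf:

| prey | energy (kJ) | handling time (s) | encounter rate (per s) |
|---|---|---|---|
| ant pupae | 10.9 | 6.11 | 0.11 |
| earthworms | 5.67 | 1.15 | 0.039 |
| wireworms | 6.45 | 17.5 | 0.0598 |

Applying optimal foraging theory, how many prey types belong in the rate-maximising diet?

2

E/h in descending order: earthworms 4.93, ant pupae 1.78, wireworms 0.369 kJ/s. The optimal diet is the largest prefix of this list for which every included type satisfies E_i/h_i > R on the types above it.
Rate on top 1: 0.2116. ant pupae: 1.78 > 0.2116 → include.
Rate on top 2: 0.8271. wireworms: 0.369 < 0.8271 → exclude; stop.
Optimal diet: earthworms, ant pupae — 2 of 3 types.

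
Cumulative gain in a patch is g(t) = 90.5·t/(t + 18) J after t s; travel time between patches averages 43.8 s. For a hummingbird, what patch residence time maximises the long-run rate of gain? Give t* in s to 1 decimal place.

Maximise g(t)/(T+t): set derivative to zero → g'(t)(T+t) = g(t).
g'(t) = 90.5·18/(t + 18)². Setting 90.5·18/(t+18)² = 90.5t/[(t+18)(43.8+t)] gives 18(43.8+t) = t(t+18), so t² = 18×43.8 = 788.4.
t* = √788.4 = 28.08 s.

28.1 s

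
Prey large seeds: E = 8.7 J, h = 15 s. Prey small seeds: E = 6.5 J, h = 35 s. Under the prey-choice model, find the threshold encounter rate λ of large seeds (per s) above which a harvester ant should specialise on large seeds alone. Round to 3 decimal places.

0.031 per s

The zero-one rule: include small seeds iff E₂/h₂ > λE₁/(1+λh₁). Equality gives the switch point.
λE₁h₂ = E₂ + λE₂h₁ ⇒ λ = E₂/(E₁h₂ − E₂h₁) = 6.5/(304.5 − 97.5) = 0.0314 per s.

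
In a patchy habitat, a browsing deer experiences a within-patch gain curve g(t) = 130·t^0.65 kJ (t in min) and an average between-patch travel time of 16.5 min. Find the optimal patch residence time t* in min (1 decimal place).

30.6 min

Optimal t* satisfies g'(t*) = g(t*)/(T + t*).
g'(t) = 0.65·130·t^-0.35. Setting 0.65·130·t^-0.35 = 130·t^0.65/(16.5+t) gives 0.65(16.5+t) = t, so 0.35·t = 0.65×16.5.
t* = 0.65×16.5/0.35 = 30.64 min.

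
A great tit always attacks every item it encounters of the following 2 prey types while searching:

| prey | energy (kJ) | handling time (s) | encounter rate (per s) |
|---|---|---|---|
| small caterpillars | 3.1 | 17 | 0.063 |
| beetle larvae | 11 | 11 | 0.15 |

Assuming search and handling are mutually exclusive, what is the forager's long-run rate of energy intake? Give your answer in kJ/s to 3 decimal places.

0.496 kJ/s

R = Σλ_iE_i / (1 + Σλ_ih_i)
Numerator: 0.063×3.1 + 0.15×11 = 1.845
Denominator: 1 + 0.063×17 + 0.15×11 = 3.721
R = 1.845/3.721 = 0.4959 kJ/s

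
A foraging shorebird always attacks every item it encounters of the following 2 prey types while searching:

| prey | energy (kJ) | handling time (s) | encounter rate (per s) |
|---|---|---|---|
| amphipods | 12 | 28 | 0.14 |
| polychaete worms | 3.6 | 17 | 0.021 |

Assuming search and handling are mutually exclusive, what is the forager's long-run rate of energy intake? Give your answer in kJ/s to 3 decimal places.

R = (0.14×12 + 0.021×3.6) / (1 + 0.14×28 + 0.021×17) = 1.756/5.277 = 0.3327 kJ/s.

0.333 kJ/s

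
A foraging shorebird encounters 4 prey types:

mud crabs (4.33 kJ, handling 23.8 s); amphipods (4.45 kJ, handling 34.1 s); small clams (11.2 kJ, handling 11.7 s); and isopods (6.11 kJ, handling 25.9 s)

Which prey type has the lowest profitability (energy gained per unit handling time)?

amphipods

Profitability E/h (kJ/s): mud crabs = 4.33/23.8 = 0.182, amphipods = 4.45/34.1 = 0.13, small clams = 11.2/11.7 = 0.957, isopods = 6.11/25.9 = 0.236.
Ranked: small clams > isopods > mud crabs > amphipods.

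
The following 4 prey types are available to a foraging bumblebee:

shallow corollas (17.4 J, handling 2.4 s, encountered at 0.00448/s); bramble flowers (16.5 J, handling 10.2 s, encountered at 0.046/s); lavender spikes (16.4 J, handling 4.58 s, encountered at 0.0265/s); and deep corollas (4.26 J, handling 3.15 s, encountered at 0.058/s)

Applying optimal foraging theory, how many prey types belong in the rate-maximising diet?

4

Rank by E/h (J/s): shallow corollas 7.25, lavender spikes 3.58, bramble flowers 1.62, deep corollas 1.35. Include each in turn until the next type's E/h falls below the running intake rate.
Rate on top 1: 0.07712. lavender spikes: 3.58 > 0.07712 → include.
Rate on top 2: 0.4527. bramble flowers: 1.62 > 0.4527 → include.
Rate on top 3: 0.7941. deep corollas: 1.35 > 0.7941 → include.
Optimal diet: shallow corollas, lavender spikes, bramble flowers, deep corollas — 4 of 4 types.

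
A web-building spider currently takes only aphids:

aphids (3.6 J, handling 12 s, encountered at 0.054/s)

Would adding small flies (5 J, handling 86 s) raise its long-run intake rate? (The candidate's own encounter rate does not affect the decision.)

Current rate: (0.054×3.6)/(1 + 0.054×12) = 0.118 J/s.
small flies: E/h = 5/86 = 0.05814 J/s.
Since 0.05814 < R, time spent handling small flies is better spent searching.

No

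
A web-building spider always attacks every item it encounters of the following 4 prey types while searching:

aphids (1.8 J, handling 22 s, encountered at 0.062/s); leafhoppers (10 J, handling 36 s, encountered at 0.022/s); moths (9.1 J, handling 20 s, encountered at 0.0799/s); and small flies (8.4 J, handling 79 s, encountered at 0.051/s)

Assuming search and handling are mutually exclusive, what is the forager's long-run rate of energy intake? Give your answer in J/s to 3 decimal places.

0.169 J/s

Energy encountered per unit search time: 0.062×1.8 + 0.022×10 + 0.0799×9.1 + 0.051×8.4 = 1.487 J/s.
Handling time per unit search time: 0.062×22 + 0.022×36 + 0.0799×20 + 0.051×79 = 7.783.
Rate = 1.487/(1 + 7.783) = 0.1693 J/s.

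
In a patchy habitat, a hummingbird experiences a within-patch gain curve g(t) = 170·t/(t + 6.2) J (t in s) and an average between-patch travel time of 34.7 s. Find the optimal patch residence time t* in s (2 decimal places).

Optimal t* satisfies g'(t*) = g(t*)/(T + t*).
g'(t) = 170·6.2/(t + 6.2)². Setting 170·6.2/(t+6.2)² = 170t/[(t+6.2)(34.7+t)] gives 6.2(34.7+t) = t(t+6.2), so t² = 6.2×34.7 = 215.1.
t* = √215.1 = 14.67 s.

14.67 s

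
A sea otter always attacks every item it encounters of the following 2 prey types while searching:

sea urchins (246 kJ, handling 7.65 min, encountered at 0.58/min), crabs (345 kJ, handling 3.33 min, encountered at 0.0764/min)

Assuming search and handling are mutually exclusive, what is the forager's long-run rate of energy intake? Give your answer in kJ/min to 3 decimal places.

R = (0.58×246 + 0.0764×345) / (1 + 0.58×7.65 + 0.0764×3.33) = 169/5.691 = 29.7 kJ/min.

29.701 kJ/min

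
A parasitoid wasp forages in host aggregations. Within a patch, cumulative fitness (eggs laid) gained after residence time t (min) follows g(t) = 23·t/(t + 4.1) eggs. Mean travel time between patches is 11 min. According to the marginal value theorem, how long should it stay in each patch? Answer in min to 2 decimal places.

6.72 min

By the marginal value theorem, leave when the instantaneous gain rate g'(t) equals the habitat-wide average g(t)/(T + t).
g'(t) = 23·4.1/(t + 4.1)². Setting 23·4.1/(t+4.1)² = 23t/[(t+4.1)(11+t)] gives 4.1(11+t) = t(t+4.1), so t² = 4.1×11 = 45.1.
t* = √45.1 = 6.716 min.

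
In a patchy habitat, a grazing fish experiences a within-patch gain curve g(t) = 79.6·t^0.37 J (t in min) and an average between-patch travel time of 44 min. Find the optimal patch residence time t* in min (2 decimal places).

25.84 min

By the marginal value theorem, leave when the instantaneous gain rate g'(t) equals the habitat-wide average g(t)/(T + t).
g'(t) = 0.37·79.6·t^-0.63. Setting 0.37·79.6·t^-0.63 = 79.6·t^0.37/(44+t) gives 0.37(44+t) = t, so 0.63·t = 0.37×44.
t* = 0.37×44/0.63 = 25.84 min.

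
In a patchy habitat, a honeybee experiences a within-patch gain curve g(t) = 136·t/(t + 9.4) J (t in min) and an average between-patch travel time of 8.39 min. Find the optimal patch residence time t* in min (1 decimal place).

Optimal t* satisfies g'(t*) = g(t*)/(T + t*).
g'(t) = 136·9.4/(t + 9.4)². Setting 136·9.4/(t+9.4)² = 136t/[(t+9.4)(8.39+t)] gives 9.4(8.39+t) = t(t+9.4), so t² = 9.4×8.39 = 78.87.
t* = √78.87 = 8.881 min.

8.9 min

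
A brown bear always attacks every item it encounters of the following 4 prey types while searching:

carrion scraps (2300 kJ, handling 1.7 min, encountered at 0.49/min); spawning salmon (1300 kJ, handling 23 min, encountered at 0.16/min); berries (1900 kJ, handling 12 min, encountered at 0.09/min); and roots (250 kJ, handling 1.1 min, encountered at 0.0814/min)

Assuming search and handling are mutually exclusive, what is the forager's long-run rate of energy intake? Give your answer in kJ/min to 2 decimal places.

Energy encountered per unit search time: 0.49×2300 + 0.16×1300 + 0.09×1900 + 0.0814×250 = 1526 kJ/min.
Handling time per unit search time: 0.49×1.7 + 0.16×23 + 0.09×12 + 0.0814×1.1 = 5.683.
Rate = 1526/(1 + 5.683) = 228.4 kJ/min.

228.41 kJ/min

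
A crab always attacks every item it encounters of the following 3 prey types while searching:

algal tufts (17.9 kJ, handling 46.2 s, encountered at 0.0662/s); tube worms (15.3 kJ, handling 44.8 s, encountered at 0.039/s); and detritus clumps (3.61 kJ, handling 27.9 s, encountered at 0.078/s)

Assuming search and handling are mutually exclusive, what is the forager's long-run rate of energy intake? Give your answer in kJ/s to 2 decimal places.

0.26 kJ/s

Energy encountered per unit search time: 0.0662×17.9 + 0.039×15.3 + 0.078×3.61 = 2.063 kJ/s.
Handling time per unit search time: 0.0662×46.2 + 0.039×44.8 + 0.078×27.9 = 6.982.
Rate = 2.063/(1 + 6.982) = 0.2585 kJ/s.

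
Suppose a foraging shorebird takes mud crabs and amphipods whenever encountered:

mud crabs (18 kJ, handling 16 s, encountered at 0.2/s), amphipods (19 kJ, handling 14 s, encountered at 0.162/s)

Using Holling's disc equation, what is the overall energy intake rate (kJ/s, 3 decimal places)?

1.032 kJ/s

Energy encountered per unit search time: 0.2×18 + 0.162×19 = 6.678 kJ/s.
Handling time per unit search time: 0.2×16 + 0.162×14 = 5.468.
Rate = 6.678/(1 + 5.468) = 1.032 kJ/s.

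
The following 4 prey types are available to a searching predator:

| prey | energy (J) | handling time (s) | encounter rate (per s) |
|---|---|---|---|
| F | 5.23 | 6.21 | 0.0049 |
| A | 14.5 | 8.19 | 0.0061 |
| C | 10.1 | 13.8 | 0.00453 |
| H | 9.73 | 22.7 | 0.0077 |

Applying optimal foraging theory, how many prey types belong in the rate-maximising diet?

4

Profitabilities (E/h, J/s): A 1.77, F 0.842, C 0.732, H 0.429. Add prey in this order while the next type's profitability exceeds the intake rate on those already taken.
Rate on top 1: 0.08424. F: 0.842 > 0.08424 → include.
Rate on top 2: 0.1056. C: 0.732 > 0.1056 → include.
Rate on top 3: 0.1398. H: 0.429 > 0.1398 → include.
Optimal diet: A, F, C, H — 4 of 4 types.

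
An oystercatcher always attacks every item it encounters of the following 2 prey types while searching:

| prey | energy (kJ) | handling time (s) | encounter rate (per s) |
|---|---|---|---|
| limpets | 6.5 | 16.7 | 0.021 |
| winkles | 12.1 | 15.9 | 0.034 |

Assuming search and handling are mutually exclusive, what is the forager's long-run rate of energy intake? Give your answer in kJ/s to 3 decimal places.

R = Σλ_iE_i / (1 + Σλ_ih_i)
Numerator: 0.021×6.5 + 0.034×12.1 = 0.5479
Denominator: 1 + 0.021×16.7 + 0.034×15.9 = 1.891
R = 0.5479/1.891 = 0.2897 kJ/s

0.290 kJ/s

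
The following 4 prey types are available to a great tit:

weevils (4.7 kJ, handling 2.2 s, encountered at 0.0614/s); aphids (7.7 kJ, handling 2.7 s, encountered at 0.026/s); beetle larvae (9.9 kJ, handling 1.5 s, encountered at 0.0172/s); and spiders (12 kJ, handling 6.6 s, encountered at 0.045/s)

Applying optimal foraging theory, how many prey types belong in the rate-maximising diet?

4

Rank by E/h (kJ/s): beetle larvae 6.6, aphids 2.85, weevils 2.14, spiders 1.82. Include each in turn until the next type's E/h falls below the running intake rate.
Rate on top 1: 0.166. aphids: 2.85 > 0.166 → include.
Rate on top 2: 0.338. weevils: 2.14 > 0.338 → include.
Rate on top 3: 0.5354. spiders: 1.82 > 0.5354 → include.
Optimal diet: beetle larvae, aphids, weevils, spiders — 4 of 4 types.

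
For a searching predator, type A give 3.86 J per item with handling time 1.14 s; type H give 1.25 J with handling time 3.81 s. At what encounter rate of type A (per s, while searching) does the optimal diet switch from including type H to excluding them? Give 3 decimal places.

The zero-one rule: include type H iff E₂/h₂ > λE₁/(1+λh₁). Equality gives the switch point.
λE₁h₂ = E₂ + λE₂h₁ ⇒ λ = E₂/(E₁h₂ − E₂h₁) = 1.25/(14.71 − 1.425) = 0.09412 per s.

0.094 per s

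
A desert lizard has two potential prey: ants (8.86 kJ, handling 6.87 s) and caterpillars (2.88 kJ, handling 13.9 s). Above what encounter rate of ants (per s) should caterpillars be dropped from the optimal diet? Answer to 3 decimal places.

The zero-one rule: include caterpillars iff E₂/h₂ > λE₁/(1+λh₁). Equality gives the switch point.
λE₁h₂ = E₂ + λE₂h₁ ⇒ λ = E₂/(E₁h₂ − E₂h₁) = 2.88/(123.2 − 19.79) = 0.02786 per s.

0.028 per s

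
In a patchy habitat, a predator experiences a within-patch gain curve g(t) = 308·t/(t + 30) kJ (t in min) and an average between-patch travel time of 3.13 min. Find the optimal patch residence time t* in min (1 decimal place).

By the marginal value theorem, leave when the instantaneous gain rate g'(t) equals the habitat-wide average g(t)/(T + t).
g'(t) = 308·30/(t + 30)². Setting 308·30/(t+30)² = 308t/[(t+30)(3.13+t)] gives 30(3.13+t) = t(t+30), so t² = 30×3.13 = 93.9.
t* = √93.9 = 9.69 min.

9.7 min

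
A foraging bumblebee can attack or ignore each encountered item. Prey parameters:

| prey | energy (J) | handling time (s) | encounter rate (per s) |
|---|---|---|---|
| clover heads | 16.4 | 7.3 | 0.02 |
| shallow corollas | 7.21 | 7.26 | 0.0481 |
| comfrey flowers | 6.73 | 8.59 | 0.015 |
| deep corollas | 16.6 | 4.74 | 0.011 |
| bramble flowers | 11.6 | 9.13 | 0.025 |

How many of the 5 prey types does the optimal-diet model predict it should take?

E/h in descending order: deep corollas 3.5, clover heads 2.25, bramble flowers 1.27, shallow corollas 0.993, comfrey flowers 0.783 J/s. The optimal diet is the largest prefix of this list for which every included type satisfies E_i/h_i > R on the types above it.
Rate on top 1: 0.1736. clover heads: 2.25 > 0.1736 → include.
Rate on top 2: 0.4262. bramble flowers: 1.27 > 0.4262 → include.
Rate on top 3: 0.5613. shallow corollas: 0.993 > 0.5613 → include.
Rate on top 4: 0.6462. comfrey flowers: 0.783 > 0.6462 → include.
Optimal diet: deep corollas, clover heads, bramble flowers, shallow corollas, comfrey flowers — 5 of 5 types.

5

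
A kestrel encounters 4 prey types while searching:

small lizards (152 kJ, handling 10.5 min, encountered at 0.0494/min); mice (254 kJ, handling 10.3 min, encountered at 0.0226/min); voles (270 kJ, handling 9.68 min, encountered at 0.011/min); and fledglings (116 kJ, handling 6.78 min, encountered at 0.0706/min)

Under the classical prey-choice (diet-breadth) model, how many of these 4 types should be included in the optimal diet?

4

Rank by E/h (kJ/min): voles 27.9, mice 24.7, fledglings 17.1, small lizards 14.5. Include each in turn until the next type's E/h falls below the running intake rate.
Rate on top 1: 2.684. mice: 24.7 > 2.684 → include.
Rate on top 2: 6.504. fledglings: 17.1 > 6.504 → include.
Rate on top 3: 9.296. small lizards: 14.5 > 9.296 → include.
Optimal diet: voles, mice, fledglings, small lizards — 4 of 4 types.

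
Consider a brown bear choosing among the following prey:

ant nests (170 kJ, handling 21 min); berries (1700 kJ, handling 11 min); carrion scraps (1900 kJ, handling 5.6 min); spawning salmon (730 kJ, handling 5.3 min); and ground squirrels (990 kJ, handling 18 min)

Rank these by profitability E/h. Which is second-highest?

Profitability E/h (kJ/min): ant nests = 170/21 = 8.1, berries = 1700/11 = 155, carrion scraps = 1900/5.6 = 339, spawning salmon = 730/5.3 = 138, ground squirrels = 990/18 = 55.
Ranked: carrion scraps > berries > spawning salmon > ground squirrels > ant nests.

berries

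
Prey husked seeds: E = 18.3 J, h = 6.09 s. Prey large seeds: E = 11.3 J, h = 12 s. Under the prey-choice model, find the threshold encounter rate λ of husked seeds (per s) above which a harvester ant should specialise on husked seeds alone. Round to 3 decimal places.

0.075 per s

Drop large seeds once their profitability E₂/h₂ falls below the rate achievable on husked seeds alone: E₂/h₂ = λE₁/(1 + λh₁).
Solve for λ: λE₁h₂ = E₂(1 + λh₁) → λ(E₁h₂ − E₂h₁) = E₂ → λ = E₂/(E₁h₂ − E₂h₁).
λ = 11.3/(18.3×12 − 11.3×6.09) = 11.3/150.8 = 0.07494 per s.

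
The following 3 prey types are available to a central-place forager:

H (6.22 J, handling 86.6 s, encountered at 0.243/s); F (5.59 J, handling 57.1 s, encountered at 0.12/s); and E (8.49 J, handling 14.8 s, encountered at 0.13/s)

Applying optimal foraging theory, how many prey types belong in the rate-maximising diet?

1

Rank by E/h (J/s): E 0.574, F 0.0979, H 0.0718. Include each in turn until the next type's E/h falls below the running intake rate.
Rate on top 1: 0.3775. F: 0.0979 < 0.3775 → exclude; stop.
Optimal diet: E — 1 of 3 types.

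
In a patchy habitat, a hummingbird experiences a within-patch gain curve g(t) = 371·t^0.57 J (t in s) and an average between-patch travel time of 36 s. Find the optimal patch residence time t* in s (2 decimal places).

47.72 s

By the marginal value theorem, leave when the instantaneous gain rate g'(t) equals the habitat-wide average g(t)/(T + t).
g'(t) = 0.57·371·t^-0.43. Setting 0.57·371·t^-0.43 = 371·t^0.57/(36+t) gives 0.57(36+t) = t, so 0.43·t = 0.57×36.
t* = 0.57×36/0.43 = 47.72 s.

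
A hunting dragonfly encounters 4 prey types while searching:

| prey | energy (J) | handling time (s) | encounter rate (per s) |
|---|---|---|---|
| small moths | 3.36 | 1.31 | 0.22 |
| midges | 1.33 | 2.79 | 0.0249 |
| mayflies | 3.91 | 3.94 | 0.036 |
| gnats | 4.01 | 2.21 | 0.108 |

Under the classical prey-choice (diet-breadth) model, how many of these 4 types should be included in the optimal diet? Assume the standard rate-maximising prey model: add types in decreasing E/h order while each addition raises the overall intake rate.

3

E/h in descending order: small moths 2.56, gnats 1.81, mayflies 0.992, midges 0.477 J/s. The optimal diet is the largest prefix of this list for which every included type satisfies E_i/h_i > R on the types above it.
Rate on top 1: 0.5738. gnats: 1.81 > 0.5738 → include.
Rate on top 2: 0.7678. mayflies: 0.992 > 0.7678 → include.
Rate on top 3: 0.7869. midges: 0.477 < 0.7869 → exclude; stop.
Optimal diet: small moths, gnats, mayflies — 3 of 4 types.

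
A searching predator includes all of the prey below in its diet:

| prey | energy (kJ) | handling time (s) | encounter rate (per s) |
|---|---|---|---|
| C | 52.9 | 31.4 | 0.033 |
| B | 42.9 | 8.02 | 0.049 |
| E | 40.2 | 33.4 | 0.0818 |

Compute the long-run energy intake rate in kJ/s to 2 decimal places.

1.38 kJ/s

R = Σλ_iE_i / (1 + Σλ_ih_i)
Numerator: 0.033×52.9 + 0.049×42.9 + 0.0818×40.2 = 7.136
Denominator: 1 + 0.033×31.4 + 0.049×8.02 + 0.0818×33.4 = 5.161
R = 7.136/5.161 = 1.383 kJ/s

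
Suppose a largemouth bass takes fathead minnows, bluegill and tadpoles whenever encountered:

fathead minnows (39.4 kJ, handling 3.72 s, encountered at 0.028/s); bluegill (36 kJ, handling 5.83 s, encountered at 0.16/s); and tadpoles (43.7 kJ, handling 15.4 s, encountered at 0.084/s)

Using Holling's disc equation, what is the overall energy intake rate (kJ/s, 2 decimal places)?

3.16 kJ/s

Energy encountered per unit search time: 0.028×39.4 + 0.16×36 + 0.084×43.7 = 10.53 kJ/s.
Handling time per unit search time: 0.028×3.72 + 0.16×5.83 + 0.084×15.4 = 2.331.
Rate = 10.53/(1 + 2.331) = 3.163 kJ/s.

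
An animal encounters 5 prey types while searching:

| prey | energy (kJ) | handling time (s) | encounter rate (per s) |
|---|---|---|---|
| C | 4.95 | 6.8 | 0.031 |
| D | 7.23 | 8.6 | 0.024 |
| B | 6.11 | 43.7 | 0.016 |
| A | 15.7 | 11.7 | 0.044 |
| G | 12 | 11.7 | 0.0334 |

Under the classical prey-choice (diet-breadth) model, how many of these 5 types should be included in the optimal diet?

Rank by E/h (kJ/s): A 1.34, G 1.03, D 0.841, C 0.728, B 0.14. Include each in turn until the next type's E/h falls below the running intake rate.
Rate on top 1: 0.456. G: 1.03 > 0.456 → include.
Rate on top 2: 0.5728. D: 0.841 > 0.5728 → include.
Rate on top 3: 0.599. C: 0.728 > 0.599 → include.
Rate on top 4: 0.6107. B: 0.14 < 0.6107 → exclude; stop.
Optimal diet: A, G, D, C — 4 of 5 types.

4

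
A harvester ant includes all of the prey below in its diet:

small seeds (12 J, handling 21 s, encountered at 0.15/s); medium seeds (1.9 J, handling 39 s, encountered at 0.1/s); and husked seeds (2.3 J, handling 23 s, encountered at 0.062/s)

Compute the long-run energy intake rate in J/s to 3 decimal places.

R = Σλ_iE_i / (1 + Σλ_ih_i)
Numerator: 0.15×12 + 0.1×1.9 + 0.062×2.3 = 2.133
Denominator: 1 + 0.15×21 + 0.1×39 + 0.062×23 = 9.476
R = 2.133/9.476 = 0.2251 J/s

0.225 J/s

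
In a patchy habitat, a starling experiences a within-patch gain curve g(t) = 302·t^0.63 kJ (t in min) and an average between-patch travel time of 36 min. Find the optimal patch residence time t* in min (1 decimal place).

By the marginal value theorem, leave when the instantaneous gain rate g'(t) equals the habitat-wide average g(t)/(T + t).
g'(t) = 0.63·302·t^-0.37. Setting 0.63·302·t^-0.37 = 302·t^0.63/(36+t) gives 0.63(36+t) = t, so 0.37·t = 0.63×36.
t* = 0.63×36/0.37 = 61.3 min.

61.3 min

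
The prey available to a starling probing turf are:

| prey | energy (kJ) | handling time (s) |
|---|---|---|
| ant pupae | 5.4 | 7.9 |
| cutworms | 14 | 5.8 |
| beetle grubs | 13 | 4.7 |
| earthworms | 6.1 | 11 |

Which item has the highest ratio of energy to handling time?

beetle grubs

Profitability E/h (kJ/s): ant pupae = 5.4/7.9 = 0.684, cutworms = 14/5.8 = 2.41, beetle grubs = 13/4.7 = 2.77, earthworms = 6.1/11 = 0.555.
Ranked: beetle grubs > cutworms > ant pupae > earthworms.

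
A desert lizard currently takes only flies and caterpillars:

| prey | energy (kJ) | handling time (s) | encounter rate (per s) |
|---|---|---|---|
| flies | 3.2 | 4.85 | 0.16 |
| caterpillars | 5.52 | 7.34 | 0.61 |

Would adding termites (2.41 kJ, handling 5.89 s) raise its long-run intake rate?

Current rate: (0.16×3.2 + 0.61×5.52)/(1 + 0.16×4.85 + 0.61×7.34) = 0.6203 kJ/s.
Profitability of termites: 2.41/5.89 = 0.4092 kJ/s.
Since 0.4092 < R, time spent handling termites is better spent searching.

No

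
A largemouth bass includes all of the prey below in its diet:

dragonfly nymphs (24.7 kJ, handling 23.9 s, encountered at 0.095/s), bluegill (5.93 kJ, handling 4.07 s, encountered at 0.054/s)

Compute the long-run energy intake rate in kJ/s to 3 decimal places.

0.764 kJ/s

R = (0.095×24.7 + 0.054×5.93) / (1 + 0.095×23.9 + 0.054×4.07) = 2.667/3.49 = 0.764 kJ/s.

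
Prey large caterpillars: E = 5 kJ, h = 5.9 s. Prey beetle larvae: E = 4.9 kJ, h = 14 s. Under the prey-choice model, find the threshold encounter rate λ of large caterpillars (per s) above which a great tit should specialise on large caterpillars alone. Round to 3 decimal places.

0.119 per s

Drop beetle larvae once their profitability E₂/h₂ falls below the rate achievable on large caterpillars alone: E₂/h₂ = λE₁/(1 + λh₁).
Solve for λ: λE₁h₂ = E₂(1 + λh₁) → λ(E₁h₂ − E₂h₁) = E₂ → λ = E₂/(E₁h₂ − E₂h₁).
λ = 4.9/(5×14 − 4.9×5.9) = 4.9/41.09 = 0.1193 per s.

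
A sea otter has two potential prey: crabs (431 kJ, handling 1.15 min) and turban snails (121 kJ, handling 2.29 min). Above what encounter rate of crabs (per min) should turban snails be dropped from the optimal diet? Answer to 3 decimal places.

0.143 per min

At the threshold, the rate on crabs alone equals the profitability of turban snails: λ·431/(1 + λ·1.15) = 121/2.29 = 52.84.
Rearranging, λ(431 − 52.84×1.15) = 52.84, so λ = 52.84/370.2 = 0.1427 per min.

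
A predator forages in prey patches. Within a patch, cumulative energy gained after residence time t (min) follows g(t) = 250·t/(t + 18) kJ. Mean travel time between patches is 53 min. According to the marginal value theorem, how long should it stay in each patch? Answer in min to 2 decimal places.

30.89 min

Maximise g(t)/(T+t): set derivative to zero → g'(t)(T+t) = g(t).
g'(t) = 250·18/(t + 18)². Setting 250·18/(t+18)² = 250t/[(t+18)(53+t)] gives 18(53+t) = t(t+18), so t² = 18×53 = 954.
t* = √954 = 30.89 min.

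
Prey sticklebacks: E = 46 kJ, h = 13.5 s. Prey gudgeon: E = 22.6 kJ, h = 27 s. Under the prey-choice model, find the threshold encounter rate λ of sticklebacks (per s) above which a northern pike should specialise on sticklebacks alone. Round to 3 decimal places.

0.024 per s

Drop gudgeon once their profitability E₂/h₂ falls below the rate achievable on sticklebacks alone: E₂/h₂ = λE₁/(1 + λh₁).
Solve for λ: λE₁h₂ = E₂(1 + λh₁) → λ(E₁h₂ − E₂h₁) = E₂ → λ = E₂/(E₁h₂ − E₂h₁).
λ = 22.6/(46×27 − 22.6×13.5) = 22.6/936.9 = 0.02412 per s.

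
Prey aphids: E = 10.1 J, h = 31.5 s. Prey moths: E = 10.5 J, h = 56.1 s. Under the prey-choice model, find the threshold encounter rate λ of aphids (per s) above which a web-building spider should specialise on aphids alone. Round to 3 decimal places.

At the threshold, the rate on aphids alone equals the profitability of moths: λ·10.1/(1 + λ·31.5) = 10.5/56.1 = 0.1872.
Rearranging, λ(10.1 − 0.1872×31.5) = 0.1872, so λ = 0.1872/4.204 = 0.04452 per s.

0.045 per s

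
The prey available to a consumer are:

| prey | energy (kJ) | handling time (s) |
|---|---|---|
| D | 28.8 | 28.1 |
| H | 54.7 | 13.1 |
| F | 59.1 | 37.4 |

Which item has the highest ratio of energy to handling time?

H

Profitability E/h (kJ/s): D = 28.8/28.1 = 1.02, H = 54.7/13.1 = 4.18, F = 59.1/37.4 = 1.58.
Ranked: H > F > D.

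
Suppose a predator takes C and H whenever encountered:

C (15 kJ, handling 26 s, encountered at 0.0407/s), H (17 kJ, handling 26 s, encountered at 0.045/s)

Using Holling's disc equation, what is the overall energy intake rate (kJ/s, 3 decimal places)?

0.426 kJ/s

Energy encountered per unit search time: 0.0407×15 + 0.045×17 = 1.376 kJ/s.
Handling time per unit search time: 0.0407×26 + 0.045×26 = 2.228.
Rate = 1.376/(1 + 2.228) = 0.4261 kJ/s.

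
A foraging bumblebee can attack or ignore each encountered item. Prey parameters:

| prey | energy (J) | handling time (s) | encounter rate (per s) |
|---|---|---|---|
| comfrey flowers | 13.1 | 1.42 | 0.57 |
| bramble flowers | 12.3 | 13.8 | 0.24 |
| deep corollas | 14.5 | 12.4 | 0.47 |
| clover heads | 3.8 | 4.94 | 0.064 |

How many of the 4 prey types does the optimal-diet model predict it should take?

Rank by E/h (J/s): comfrey flowers 9.23, deep corollas 1.17, bramble flowers 0.891, clover heads 0.769. Include each in turn until the next type's E/h falls below the running intake rate.
Rate on top 1: 4.127. deep corollas: 1.17 < 4.127 → exclude; stop.
Optimal diet: comfrey flowers — 1 of 4 types.

1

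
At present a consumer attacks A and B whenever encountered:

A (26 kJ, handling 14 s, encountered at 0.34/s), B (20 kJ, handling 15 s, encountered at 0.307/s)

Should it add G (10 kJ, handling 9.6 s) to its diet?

No

On A and B alone, R = ΣλE/(1+Σλh) = 14.98/10.37 = 1.445 kJ/s.
Profitability of G: 10/9.6 = 1.042 kJ/s.
Since 1.042 < R, time spent handling G is better spent searching.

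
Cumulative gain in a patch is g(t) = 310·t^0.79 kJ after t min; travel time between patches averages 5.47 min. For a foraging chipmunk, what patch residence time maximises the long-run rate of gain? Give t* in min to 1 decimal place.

20.6 min

Maximise g(t)/(T+t): set derivative to zero → g'(t)(T+t) = g(t).
g'(t) = 0.79·310·t^-0.21. Setting 0.79·310·t^-0.21 = 310·t^0.79/(5.47+t) gives 0.79(5.47+t) = t, so 0.21·t = 0.79×5.47.
t* = 0.79×5.47/0.21 = 20.58 min.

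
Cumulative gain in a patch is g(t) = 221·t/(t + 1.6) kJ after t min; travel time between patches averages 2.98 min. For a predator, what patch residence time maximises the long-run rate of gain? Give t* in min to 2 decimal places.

2.18 min

Maximise g(t)/(T+t): set derivative to zero → g'(t)(T+t) = g(t).
g'(t) = 221·1.6/(t + 1.6)². Setting 221·1.6/(t+1.6)² = 221t/[(t+1.6)(2.98+t)] gives 1.6(2.98+t) = t(t+1.6), so t² = 1.6×2.98 = 4.768.
t* = √4.768 = 2.184 min.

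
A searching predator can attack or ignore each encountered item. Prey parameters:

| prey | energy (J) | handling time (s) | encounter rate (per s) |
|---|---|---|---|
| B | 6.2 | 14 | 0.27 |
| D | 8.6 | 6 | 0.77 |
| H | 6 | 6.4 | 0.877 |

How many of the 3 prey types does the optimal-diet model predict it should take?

1

E/h in descending order: D 1.43, H 0.938, B 0.443 J/s. The optimal diet is the largest prefix of this list for which every included type satisfies E_i/h_i > R on the types above it.
Rate on top 1: 1.178. H: 0.938 < 1.178 → exclude; stop.
Optimal diet: D — 1 of 3 types.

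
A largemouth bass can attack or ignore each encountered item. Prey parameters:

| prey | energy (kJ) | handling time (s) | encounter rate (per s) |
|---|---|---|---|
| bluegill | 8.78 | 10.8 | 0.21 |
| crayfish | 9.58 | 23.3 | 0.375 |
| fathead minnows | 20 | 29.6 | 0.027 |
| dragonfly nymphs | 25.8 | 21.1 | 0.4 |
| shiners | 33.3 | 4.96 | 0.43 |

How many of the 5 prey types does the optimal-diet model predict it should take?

Profitabilities (E/h, kJ/s): shiners 6.71, dragonfly nymphs 1.22, bluegill 0.813, fathead minnows 0.676, crayfish 0.411. Add prey in this order while the next type's profitability exceeds the intake rate on those already taken.
Rate on top 1: 4.571. dragonfly nymphs: 1.22 < 4.571 → exclude; stop.
Optimal diet: shiners — 1 of 5 types.

1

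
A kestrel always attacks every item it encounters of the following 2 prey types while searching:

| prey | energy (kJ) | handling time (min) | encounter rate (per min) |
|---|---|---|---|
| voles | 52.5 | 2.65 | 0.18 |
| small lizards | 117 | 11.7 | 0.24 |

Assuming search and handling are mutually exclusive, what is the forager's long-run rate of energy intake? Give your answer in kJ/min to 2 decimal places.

8.76 kJ/min

R = (0.18×52.5 + 0.24×117) / (1 + 0.18×2.65 + 0.24×11.7) = 37.53/4.285 = 8.758 kJ/min.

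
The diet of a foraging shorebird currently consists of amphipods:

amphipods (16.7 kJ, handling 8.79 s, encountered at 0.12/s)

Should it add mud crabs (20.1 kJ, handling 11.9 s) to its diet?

Yes

Intake rate on the current diet: R = (0.12×16.7) / (1 + 0.12×8.79) = 2.004/2.055 = 0.9753 kJ/s.
mud crabs: E/h = 20.1/11.9 = 1.689 kJ/s.
Since 1.689 > R, including mud crabs increases the long-run rate.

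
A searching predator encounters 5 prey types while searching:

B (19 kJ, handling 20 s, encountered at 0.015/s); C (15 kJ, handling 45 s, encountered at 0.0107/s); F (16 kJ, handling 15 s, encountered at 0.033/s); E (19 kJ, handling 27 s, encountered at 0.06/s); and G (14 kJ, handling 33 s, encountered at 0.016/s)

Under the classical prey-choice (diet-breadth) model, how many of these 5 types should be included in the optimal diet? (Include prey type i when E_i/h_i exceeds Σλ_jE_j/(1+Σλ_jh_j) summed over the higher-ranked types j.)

E/h in descending order: F 1.07, B 0.95, E 0.704, G 0.424, C 0.333 kJ/s. The optimal diet is the largest prefix of this list for which every included type satisfies E_i/h_i > R on the types above it.
Rate on top 1: 0.3532. B: 0.95 > 0.3532 → include.
Rate on top 2: 0.4529. E: 0.704 > 0.4529 → include.
Rate on top 3: 0.5719. G: 0.424 < 0.5719 → exclude; stop.
Optimal diet: F, B, E — 3 of 5 types.

3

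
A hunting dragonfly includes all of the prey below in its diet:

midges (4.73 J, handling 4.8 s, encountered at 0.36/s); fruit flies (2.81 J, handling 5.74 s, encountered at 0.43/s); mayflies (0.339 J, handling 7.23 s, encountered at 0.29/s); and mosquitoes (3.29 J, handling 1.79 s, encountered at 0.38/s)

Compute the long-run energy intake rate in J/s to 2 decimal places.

0.53 J/s

Energy encountered per unit search time: 0.36×4.73 + 0.43×2.81 + 0.29×0.339 + 0.38×3.29 = 4.26 J/s.
Handling time per unit search time: 0.36×4.8 + 0.43×5.74 + 0.29×7.23 + 0.38×1.79 = 6.973.
Rate = 4.26/(1 + 6.973) = 0.5342 J/s.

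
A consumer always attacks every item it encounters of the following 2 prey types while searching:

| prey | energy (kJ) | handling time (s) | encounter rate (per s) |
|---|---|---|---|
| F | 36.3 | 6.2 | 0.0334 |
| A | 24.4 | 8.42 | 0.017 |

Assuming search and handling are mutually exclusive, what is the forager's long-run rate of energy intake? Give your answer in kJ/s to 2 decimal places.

1.21 kJ/s

Energy encountered per unit search time: 0.0334×36.3 + 0.017×24.4 = 1.627 kJ/s.
Handling time per unit search time: 0.0334×6.2 + 0.017×8.42 = 0.3502.
Rate = 1.627/(1 + 0.3502) = 1.205 kJ/s.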